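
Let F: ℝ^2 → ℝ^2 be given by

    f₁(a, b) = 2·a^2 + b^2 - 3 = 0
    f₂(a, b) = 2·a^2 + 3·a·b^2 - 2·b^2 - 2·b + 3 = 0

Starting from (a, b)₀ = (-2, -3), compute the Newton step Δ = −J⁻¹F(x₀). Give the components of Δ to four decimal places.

(1.2362, 0.6850)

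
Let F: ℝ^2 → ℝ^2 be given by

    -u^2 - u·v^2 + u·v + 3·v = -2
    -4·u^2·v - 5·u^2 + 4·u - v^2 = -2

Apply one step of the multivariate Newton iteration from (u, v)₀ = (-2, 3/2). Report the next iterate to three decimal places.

(-1.272, 0.590)

At (-2, 3/2): F = (4.000, -52.250).
Jacobian J = [[-2·u - v^2 + v, -2·u·v + u + 3], [-8·u·v - 10·u + 4, -4·u^2 - 2·v]].
At the point, J = [[3.250, 7.000], [48.000, -19.000]] (det J = -397.750).
Solving J·Δ = −F gives Δ = (0.728, -0.910).
Then the next iterate is (u, v)₁ = (-1.272, 0.590).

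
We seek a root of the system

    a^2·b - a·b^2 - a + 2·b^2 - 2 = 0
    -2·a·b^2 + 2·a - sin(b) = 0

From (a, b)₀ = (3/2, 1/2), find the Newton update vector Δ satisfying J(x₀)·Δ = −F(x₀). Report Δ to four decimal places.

(0.7568, 0.7494)

At (3/2, 1/2): F = (-2.2500, 1.770574).
Jacobian J = [[2·a·b - b^2 - 1, a^2 - 2·a·b + 4·b], [-2·b^2 + 2, -4·a·b - cos(b)]].
At the point, J = [[0.2500, 2.7500], [1.5000, -3.877583]] (det J = -5.094396).
Solving J·Δ = −F gives Δ = (0.7568, 0.7494).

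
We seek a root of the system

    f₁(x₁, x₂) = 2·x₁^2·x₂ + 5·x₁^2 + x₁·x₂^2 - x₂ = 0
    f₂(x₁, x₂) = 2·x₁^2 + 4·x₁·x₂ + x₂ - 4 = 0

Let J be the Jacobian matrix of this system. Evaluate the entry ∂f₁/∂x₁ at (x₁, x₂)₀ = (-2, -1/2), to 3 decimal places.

-15.750

∂f₁/∂x₁ = 4·x₁·x₂ + 10·x₁ + x₂^2.
At (-2, -1/2) this is -15.750.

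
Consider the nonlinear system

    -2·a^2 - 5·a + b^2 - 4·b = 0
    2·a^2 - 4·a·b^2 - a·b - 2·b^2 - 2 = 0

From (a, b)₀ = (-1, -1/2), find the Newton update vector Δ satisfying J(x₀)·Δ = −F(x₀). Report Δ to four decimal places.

(-0.2442, 1.0988)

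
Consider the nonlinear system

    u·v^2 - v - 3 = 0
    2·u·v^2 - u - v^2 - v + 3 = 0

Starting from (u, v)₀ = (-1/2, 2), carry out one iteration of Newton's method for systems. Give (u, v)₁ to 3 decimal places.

At (-1/2, 2): F = (-7.000, -6.500).
Jacobian J = [[v^2, 2·u·v - 1], [2·v^2 - 1, 4·u·v - 2·v - 1]].
At the point, J = [[4.000, -3.000], [7.000, -9.000]] (det J = -15.000).
Solving J·Δ = −F gives Δ = (2.900, 1.533).
Then the next iterate is (u, v)₁ = (2.400, 3.533).

(2.400, 3.533)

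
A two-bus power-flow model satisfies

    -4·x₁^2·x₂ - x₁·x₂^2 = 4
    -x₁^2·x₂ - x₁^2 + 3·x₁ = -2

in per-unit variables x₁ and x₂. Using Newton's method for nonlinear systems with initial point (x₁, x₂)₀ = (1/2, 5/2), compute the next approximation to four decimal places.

(-4.5135, 23.0270)

At (1/2, 5/2): F = (-9.6250, 2.6250).
Jacobian J = [[-8·x₁·x₂ - x₂^2, -4·x₁^2 - 2·x₁·x₂], [-2·x₁·x₂ - 2·x₁ + 3, -x₁^2]].
At the point, J = [[-16.2500, -3.5000], [-0.5000, -0.2500]] (det J = 2.3125).
Solving J·Δ = −F gives Δ = (-5.0135, 20.5270).
Then the next iterate is (x₁, x₂)₁ = (-4.5135, 23.0270).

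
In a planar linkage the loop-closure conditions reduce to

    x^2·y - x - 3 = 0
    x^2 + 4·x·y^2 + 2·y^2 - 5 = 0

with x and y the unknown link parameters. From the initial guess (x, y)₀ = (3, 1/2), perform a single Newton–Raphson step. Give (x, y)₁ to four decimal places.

(0.4714, 1.2286)

At (3, 1/2): F = (-1.5000, 7.5000).
Jacobian J = [[2·x·y - 1, x^2], [2·x + 4·y^2, 8·x·y + 4·y]].
At the point, J = [[2.0000, 9.0000], [7.0000, 14.0000]] (det J = -35.0000).
Solving J·Δ = −F gives Δ = (-2.5286, 0.7286).
Then the next iterate is (x, y)₁ = (0.4714, 1.2286).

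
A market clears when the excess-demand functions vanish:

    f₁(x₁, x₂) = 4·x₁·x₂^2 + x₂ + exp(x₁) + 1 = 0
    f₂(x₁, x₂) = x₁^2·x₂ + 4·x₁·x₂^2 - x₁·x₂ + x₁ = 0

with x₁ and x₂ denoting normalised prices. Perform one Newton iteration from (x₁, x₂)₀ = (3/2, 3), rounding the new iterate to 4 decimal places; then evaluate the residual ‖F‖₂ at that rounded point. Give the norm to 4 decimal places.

23.4651

At (3/2, 3): F = (62.481689, 57.7500).
Jacobian J = [[4·x₂^2 + exp(x₁), 8·x₁·x₂ + 1], [2·x₁·x₂ + 4·x₂^2 - x₂ + 1, x₁^2 + 8·x₁·x₂ - x₁]].
At the point, J = [[40.481689, 37.0000], [43.0000, 36.7500]] (det J = -103.297927).
Solving J·Δ = −F gives Δ = (1.5436, -3.3776).
Then the next iterate is (x₁, x₂)₁ = (3.0436, -0.3776).
Re-evaluating at (3.0436, -0.3776): F = (23.338885, 2.430813), so ‖F‖₂ = 23.4651.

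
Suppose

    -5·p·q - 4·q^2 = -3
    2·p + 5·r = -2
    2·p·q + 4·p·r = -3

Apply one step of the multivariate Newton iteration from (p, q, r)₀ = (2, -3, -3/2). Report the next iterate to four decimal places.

(1.0894, -1.8101, -0.8358)

At (2, -3, -3/2): F = (-3.0000, -1.5000, -21.0000).
Jacobian J = [[-5·q, -5·p - 8·q, 0], [2, 0, 5], [2·q + 4·r, 2·p, 4·p]].
At the point, J = [[15.0000, 14.0000, 0.0000], [2.0000, 0.0000, 5.0000], [-12.0000, 4.0000, 8.0000]] (det J = -1364.0000).
Solving J·Δ = −F gives Δ = (-0.9106, 1.1899, 0.6642).
Then the next iterate is (p, q, r)₁ = (1.0894, -1.8101, -0.8358).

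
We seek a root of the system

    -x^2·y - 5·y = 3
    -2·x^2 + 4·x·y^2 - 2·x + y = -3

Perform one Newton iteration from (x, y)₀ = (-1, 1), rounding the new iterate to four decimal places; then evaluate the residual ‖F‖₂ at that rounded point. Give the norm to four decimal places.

59.2758

At (-1, 1): F = (-9.0000, 0.0000).
Jacobian J = [[-2·x·y, -x^2 - 5], [-4·x + 4·y^2 - 2, 8·x·y + 1]].
At the point, J = [[2.0000, -6.0000], [6.0000, -7.0000]] (det J = 22.0000).
Solving J·Δ = −F gives Δ = (-2.8636, -2.4545).
Then the next iterate is (x, y)₁ = (-3.8636, -1.4545).
Re-evaluating at (-3.8636, -1.4545): F = (25.984411, -53.276979), so ‖F‖₂ = 59.2758.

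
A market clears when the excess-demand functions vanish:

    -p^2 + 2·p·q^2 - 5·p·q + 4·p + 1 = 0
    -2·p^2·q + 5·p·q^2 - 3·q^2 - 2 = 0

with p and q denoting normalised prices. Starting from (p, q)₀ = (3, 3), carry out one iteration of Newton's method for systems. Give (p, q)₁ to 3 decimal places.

At (3, 3): F = (13.000, 52.000).
Jacobian J = [[-2·p + 2·q^2 - 5·q + 4, 4·p·q - 5·p], [-4·p·q + 5·q^2, -2·p^2 + 10·p·q - 6·q]].
At the point, J = [[1.000, 21.000], [9.000, 54.000]] (det J = -135.000).
Solving J·Δ = −F gives Δ = (-2.889, -0.481).
Then the next iterate is (p, q)₁ = (0.111, 2.519).

(0.111, 2.519)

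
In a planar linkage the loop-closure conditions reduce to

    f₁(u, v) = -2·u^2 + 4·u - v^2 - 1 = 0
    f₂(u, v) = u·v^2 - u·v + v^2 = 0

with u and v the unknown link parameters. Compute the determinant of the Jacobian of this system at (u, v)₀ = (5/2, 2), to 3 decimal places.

-61.000

J = [[-4·u + 4, -2·v], [v^2 - v, 2·u·v - u + 2·v]].
At the point, J = [[-6.000, -4.000], [2.000, 11.500]].
det J = -61.000.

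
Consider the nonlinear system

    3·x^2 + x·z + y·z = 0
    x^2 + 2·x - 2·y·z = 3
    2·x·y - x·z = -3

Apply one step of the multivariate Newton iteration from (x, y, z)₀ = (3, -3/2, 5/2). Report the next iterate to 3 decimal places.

(5.250, -13.125, -29.375)

At (3, -3/2, 5/2): F = (30.750, 19.500, -13.500).
Jacobian J = [[6·x + z, z, x + y], [2·x + 2, -2·z, -2·y], [2·y - z, 2·x, -x]].
At the point, J = [[20.500, 2.500, 1.500], [8.000, -5.000, 3.000], [-5.500, 6.000, -3.000]] (det J = -12.000).
Solving J·Δ = −F gives Δ = (2.250, -11.625, -31.875).
Then the next iterate is (x, y, z)₁ = (5.250, -13.125, -29.375).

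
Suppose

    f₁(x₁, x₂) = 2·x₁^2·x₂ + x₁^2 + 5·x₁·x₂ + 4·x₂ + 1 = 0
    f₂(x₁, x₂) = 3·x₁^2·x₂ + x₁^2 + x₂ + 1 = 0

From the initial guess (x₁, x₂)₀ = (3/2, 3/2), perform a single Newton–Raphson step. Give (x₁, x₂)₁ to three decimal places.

(1.262, 0.086)

At (3/2, 3/2): F = (27.250, 14.875).
Jacobian J = [[4·x₁·x₂ + 2·x₁ + 5·x₂, 2·x₁^2 + 5·x₁ + 4], [6·x₁·x₂ + 2·x₁, 3·x₁^2 + 1]].
At the point, J = [[19.500, 16.000], [16.500, 7.750]] (det J = -112.875).
Solving J·Δ = −F gives Δ = (-0.238, -1.414).
Then the next iterate is (x₁, x₂)₁ = (1.262, 0.086).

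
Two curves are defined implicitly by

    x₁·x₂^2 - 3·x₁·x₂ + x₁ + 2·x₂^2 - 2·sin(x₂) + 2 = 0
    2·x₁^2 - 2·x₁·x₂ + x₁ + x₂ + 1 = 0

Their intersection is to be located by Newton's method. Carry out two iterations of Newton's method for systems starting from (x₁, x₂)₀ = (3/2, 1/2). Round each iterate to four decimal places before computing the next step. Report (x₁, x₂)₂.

At (3/2, 1/2): F = (1.166149, 6.0000).
Jacobian J = [[x₂^2 - 3·x₂ + 1, 2·x₁·x₂ - 3·x₁ + 4·x₂ - 2·cos(x₂)], [4·x₁ - 2·x₂ + 1, -2·x₁ + 1]].
At the point, J = [[-0.2500, -2.755165], [6.0000, -2.0000]] (det J = 17.030991).
Solving J·Δ = −F gives Δ = (-0.8337, 0.4989).
Then the next iterate is (x₁, x₂)₁ = (0.6663, 0.9989).
Round to (0.6663, 0.9989) and repeat: F = (1.648284, 2.221977), J = [[-0.998899, 2.245379], [1.6674, -0.3326]].
Δ = (-1.6231, -1.4561), so (x₁, x₂)₂ = (-0.9568, -0.4572).

(-0.9568, -0.4572)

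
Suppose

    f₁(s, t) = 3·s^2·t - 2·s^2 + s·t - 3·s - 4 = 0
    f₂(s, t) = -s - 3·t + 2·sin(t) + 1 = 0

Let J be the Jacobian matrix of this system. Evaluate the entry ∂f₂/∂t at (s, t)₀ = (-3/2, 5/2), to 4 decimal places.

∂f₂/∂t = 2·cos(t) - 3.
At (-3/2, 5/2) this is -4.6023.

-4.6023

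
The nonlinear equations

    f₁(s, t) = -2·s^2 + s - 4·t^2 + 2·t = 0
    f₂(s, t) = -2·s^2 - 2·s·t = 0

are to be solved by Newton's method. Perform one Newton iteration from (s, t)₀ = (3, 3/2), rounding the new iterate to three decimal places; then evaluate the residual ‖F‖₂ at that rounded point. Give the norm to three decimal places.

At (3, 3/2): F = (-21.000, -27.000).
Jacobian J = [[-4·s + 1, -8·t + 2], [-4·s - 2·t, -2·s]].
At the point, J = [[-11.000, -10.000], [-15.000, -6.000]] (det J = -84.000).
Solving J·Δ = −F gives Δ = (-1.714, -0.214).
Then the next iterate is (s, t)₁ = (1.286, 1.286).
Re-evaluating at (1.286, 1.286): F = (-6.06478, -6.61518), so ‖F‖₂ = 8.975.

8.975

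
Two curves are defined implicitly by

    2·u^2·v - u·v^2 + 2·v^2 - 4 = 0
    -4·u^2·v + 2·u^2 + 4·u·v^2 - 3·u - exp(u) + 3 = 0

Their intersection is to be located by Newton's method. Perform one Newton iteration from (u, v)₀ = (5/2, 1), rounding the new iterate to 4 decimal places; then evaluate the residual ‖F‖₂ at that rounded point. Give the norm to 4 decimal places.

At (5/2, 1): F = (8.0000, -19.182494).
Jacobian J = [[4·u·v - v^2, 2·u^2 - 2·u·v + 4·v], [-8·u·v + 4·u + 4·v^2 - exp(u) - 3, -4·u^2 + 8·u·v]].
At the point, J = [[9.0000, 11.5000], [-21.182494, -5.0000]] (det J = 198.598681).
Solving J·Δ = −F gives Δ = (-0.9094, 0.0160).
Then the next iterate is (u, v)₁ = (1.5906, 1.0160).
Re-evaluating at (1.5906, 1.0160): F = (1.563583, -5.332804), so ‖F‖₂ = 5.5573.

5.5573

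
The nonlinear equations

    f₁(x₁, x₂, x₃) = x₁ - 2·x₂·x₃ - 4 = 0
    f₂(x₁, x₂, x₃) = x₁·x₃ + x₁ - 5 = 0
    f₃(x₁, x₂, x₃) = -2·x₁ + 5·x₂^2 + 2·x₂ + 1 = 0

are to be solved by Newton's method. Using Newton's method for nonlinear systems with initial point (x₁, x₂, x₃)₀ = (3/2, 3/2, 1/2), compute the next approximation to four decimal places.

(3.7614, 1.0455, 0.0720)

At (3/2, 3/2, 1/2): F = (-4.0000, -2.7500, 12.2500).
Jacobian J = [[1, -2·x₃, -2·x₂], [x₃ + 1, 0, x₁], [-2, 10·x₂ + 2, 0]].
At the point, J = [[1.0000, -1.0000, -3.0000], [1.5000, 0.0000, 1.5000], [-2.0000, 17.0000, 0.0000]] (det J = -99.0000).
Solving J·Δ = −F gives Δ = (2.2614, -0.4545, -0.4280).
Then the next iterate is (x₁, x₂, x₃)₁ = (3.7614, 1.0455, 0.0720).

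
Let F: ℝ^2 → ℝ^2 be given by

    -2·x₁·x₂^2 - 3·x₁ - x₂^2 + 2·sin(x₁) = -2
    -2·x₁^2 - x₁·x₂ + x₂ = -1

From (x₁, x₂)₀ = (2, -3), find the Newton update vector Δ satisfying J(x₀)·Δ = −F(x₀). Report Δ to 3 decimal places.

(-0.973, 0.865)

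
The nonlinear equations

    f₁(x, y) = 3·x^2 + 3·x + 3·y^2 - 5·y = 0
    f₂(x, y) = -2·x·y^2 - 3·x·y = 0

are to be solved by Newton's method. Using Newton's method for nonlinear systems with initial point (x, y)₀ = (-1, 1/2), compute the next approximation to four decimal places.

(-1.2500, 0.0000)

At (-1, 1/2): F = (-1.7500, 2.0000).
Jacobian J = [[6·x + 3, 6·y - 5], [-2·y^2 - 3·y, -4·x·y - 3·x]].
At the point, J = [[-3.0000, -2.0000], [-2.0000, 5.0000]] (det J = -19.0000).
Solving J·Δ = −F gives Δ = (-0.2500, -0.5000).
Then the next iterate is (x, y)₁ = (-1.2500, 0.0000).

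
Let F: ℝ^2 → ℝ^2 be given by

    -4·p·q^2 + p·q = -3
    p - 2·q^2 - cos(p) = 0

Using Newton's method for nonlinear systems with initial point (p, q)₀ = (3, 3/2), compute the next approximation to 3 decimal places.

(1.788, 1.185)

At (3, 3/2): F = (-19.500, -0.51001).
Jacobian J = [[-4·q^2 + q, -8·p·q + p], [sin(p) + 1, -4·q]].
At the point, J = [[-7.500, -33.000], [1.14112, -6.000]] (det J = 82.65696).
Solving J·Δ = −F gives Δ = (-1.212, -0.315).
Then the next iterate is (p, q)₁ = (1.788, 1.185).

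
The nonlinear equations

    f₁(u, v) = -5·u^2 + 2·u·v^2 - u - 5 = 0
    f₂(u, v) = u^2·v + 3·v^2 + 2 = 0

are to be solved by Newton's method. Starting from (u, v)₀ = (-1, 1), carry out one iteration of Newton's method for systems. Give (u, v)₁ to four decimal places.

(-0.2319, 0.3623)

At (-1, 1): F = (-11.0000, 6.0000).
Jacobian J = [[-10·u + 2·v^2 - 1, 4·u·v], [2·u·v, u^2 + 6·v]].
At the point, J = [[11.0000, -4.0000], [-2.0000, 7.0000]] (det J = 69.0000).
Solving J·Δ = −F gives Δ = (0.7681, -0.6377).
Then the next iterate is (u, v)₁ = (-0.2319, 0.3623).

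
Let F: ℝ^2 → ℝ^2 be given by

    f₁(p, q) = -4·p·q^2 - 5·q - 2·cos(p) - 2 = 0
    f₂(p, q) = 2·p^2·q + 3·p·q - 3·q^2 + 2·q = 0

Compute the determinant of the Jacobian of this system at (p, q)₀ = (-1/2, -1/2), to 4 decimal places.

-11.3354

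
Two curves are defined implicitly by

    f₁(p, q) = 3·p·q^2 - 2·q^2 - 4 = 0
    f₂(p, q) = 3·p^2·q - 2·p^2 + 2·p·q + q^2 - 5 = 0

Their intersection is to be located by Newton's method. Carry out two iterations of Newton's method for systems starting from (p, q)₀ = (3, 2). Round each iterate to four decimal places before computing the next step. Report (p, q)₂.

(-1.8664, 4.0342)

At (3, 2): F = (24.0000, 47.0000).
Jacobian J = [[3·q^2, 6·p·q - 4·q], [6·p·q - 4·p + 2·q, 3·p^2 + 2·p + 2·q]].
At the point, J = [[12.0000, 28.0000], [28.0000, 37.0000]] (det J = -340.0000).
Solving J·Δ = −F gives Δ = (-1.2588, -0.3176).
Then the next iterate is (p, q)₁ = (1.7412, 1.6824).
Round to (1.7412, 1.6824) and repeat: F = (5.124302, 12.927692), J = [[8.491409, 10.846769], [13.976369, 15.942532]].
Δ = (-3.6076, 2.3518), so (p, q)₂ = (-1.8664, 4.0342).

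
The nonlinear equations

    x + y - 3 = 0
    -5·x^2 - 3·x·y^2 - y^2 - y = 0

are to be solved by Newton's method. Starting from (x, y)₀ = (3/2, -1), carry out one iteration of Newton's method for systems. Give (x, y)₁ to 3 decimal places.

At (3/2, -1): F = (-2.500, -15.750).
Jacobian J = [[1, 1], [-10·x - 3·y^2, -6·x·y - 2·y - 1]].
At the point, J = [[1.000, 1.000], [-18.000, 10.000]] (det J = 28.000).
Solving J·Δ = −F gives Δ = (0.330, 2.170).
Then the next iterate is (x, y)₁ = (1.830, 1.170).

(1.830, 1.170)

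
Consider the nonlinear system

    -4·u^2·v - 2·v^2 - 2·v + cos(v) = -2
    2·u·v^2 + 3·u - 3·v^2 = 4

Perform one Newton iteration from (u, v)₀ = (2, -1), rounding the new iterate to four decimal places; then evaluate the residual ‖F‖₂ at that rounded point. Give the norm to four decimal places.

3.2970

At (2, -1): F = (18.540302, 3.0000).
Jacobian J = [[-8·u·v, -4·u^2 - 4·v - sin(v) - 2], [2·v^2 + 3, 4·u·v - 6·v]].
At the point, J = [[16.0000, -13.158529], [5.0000, -2.0000]] (det J = 33.792645).
Solving J·Δ = −F gives Δ = (-0.0709, 1.3228).
Then the next iterate is (u, v)₁ = (1.9291, 0.3228).
Re-evaluating at (1.9291, 0.3228): F = (-2.710755, 1.876724), so ‖F‖₂ = 3.2970.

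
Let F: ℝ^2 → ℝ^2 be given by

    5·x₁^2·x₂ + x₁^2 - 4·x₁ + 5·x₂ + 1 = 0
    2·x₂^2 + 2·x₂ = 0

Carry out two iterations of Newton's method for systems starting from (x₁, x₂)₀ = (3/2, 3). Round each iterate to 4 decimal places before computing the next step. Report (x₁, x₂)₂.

(0.8505, 0.4629)

At (3/2, 3): F = (46.0000, 24.0000).
Jacobian J = [[10·x₁·x₂ + 2·x₁ - 4, 5·x₁^2 + 5], [0, 4·x₂ + 2]].
At the point, J = [[44.0000, 16.2500], [0.0000, 14.0000]] (det J = 616.0000).
Solving J·Δ = −F gives Δ = (-0.4123, -1.7143).
Then the next iterate is (x₁, x₂)₁ = (1.0877, 1.2857).
Round to (1.0877, 1.2857) and repeat: F = (11.866294, 5.877449), J = [[12.159959, 10.915456], [0.0000, 7.1428]].
Δ = (-0.2372, -0.8228), so (x₁, x₂)₂ = (0.8505, 0.4629).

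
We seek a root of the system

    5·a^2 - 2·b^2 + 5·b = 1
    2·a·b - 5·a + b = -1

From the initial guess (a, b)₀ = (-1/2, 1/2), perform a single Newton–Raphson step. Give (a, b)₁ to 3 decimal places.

(0.375, 1.208)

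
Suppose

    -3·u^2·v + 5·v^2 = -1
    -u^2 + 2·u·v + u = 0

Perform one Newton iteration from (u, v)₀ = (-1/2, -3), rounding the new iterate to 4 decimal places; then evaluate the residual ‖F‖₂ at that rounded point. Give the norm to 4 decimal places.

At (-1/2, -3): F = (48.2500, 2.2500).
Jacobian J = [[-6·u·v, -3·u^2 + 10·v], [-2·u + 2·v + 1, 2·u]].
At the point, J = [[-9.0000, -30.7500], [-4.0000, -1.0000]] (det J = -114.0000).
Solving J·Δ = −F gives Δ = (0.1837, 1.5154).
Then the next iterate is (u, v)₁ = (-0.3163, -1.4846).
Re-evaluating at (-0.3163, -1.4846): F = (12.465769, 0.522812), so ‖F‖₂ = 12.4767.

12.4767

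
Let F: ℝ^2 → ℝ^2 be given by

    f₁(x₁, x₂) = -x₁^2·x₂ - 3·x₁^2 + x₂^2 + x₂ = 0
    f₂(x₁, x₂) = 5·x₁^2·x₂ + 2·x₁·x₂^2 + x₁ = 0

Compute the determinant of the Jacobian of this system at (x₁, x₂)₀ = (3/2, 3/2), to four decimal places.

-322.3750

J = [[-2·x₁·x₂ - 6·x₁, -x₁^2 + 2·x₂ + 1], [10·x₁·x₂ + 2·x₂^2 + 1, 5·x₁^2 + 4·x₁·x₂]].
At the point, J = [[-13.5000, 1.7500], [28.0000, 20.2500]].
det J = -322.3750.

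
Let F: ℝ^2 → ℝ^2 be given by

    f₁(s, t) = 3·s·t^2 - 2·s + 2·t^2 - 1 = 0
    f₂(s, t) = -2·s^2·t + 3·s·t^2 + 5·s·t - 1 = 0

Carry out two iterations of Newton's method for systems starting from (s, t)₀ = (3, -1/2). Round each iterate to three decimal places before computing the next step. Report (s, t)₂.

(1.696, -0.789)

At (3, -1/2): F = (-4.250, 2.750).
Jacobian J = [[3·t^2 - 2, 6·s·t + 4·t], [-4·s·t + 3·t^2 + 5·t, -2·s^2 + 6·s·t + 5·s]].
At the point, J = [[-1.250, -11.000], [4.250, -12.000]] (det J = 61.750).
Solving J·Δ = −F gives Δ = (-1.316, -0.237).
Then the next iterate is (s, t)₁ = (1.684, -0.737).
Round to (1.684, -0.737) and repeat: F = (-0.53757, -0.28140), J = [[-0.37049, -10.39465], [2.90894, -4.69836]].
Δ = (0.012, -0.052), so (s, t)₂ = (1.696, -0.789).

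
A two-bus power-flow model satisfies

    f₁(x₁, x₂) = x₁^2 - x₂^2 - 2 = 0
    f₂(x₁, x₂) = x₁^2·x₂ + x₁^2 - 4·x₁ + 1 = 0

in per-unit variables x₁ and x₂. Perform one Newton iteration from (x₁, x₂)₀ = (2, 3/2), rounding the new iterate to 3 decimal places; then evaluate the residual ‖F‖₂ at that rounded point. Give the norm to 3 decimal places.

0.502

At (2, 3/2): F = (-0.250, 3.000).
Jacobian J = [[2·x₁, -2·x₂], [2·x₁·x₂ + 2·x₁ - 4, x₁^2]].
At the point, J = [[4.000, -3.000], [6.000, 4.000]] (det J = 34.000).
Solving J·Δ = −F gives Δ = (-0.235, -0.397).
Then the next iterate is (x₁, x₂)₁ = (1.765, 1.103).
Re-evaluating at (1.765, 1.103): F = (-0.10138, 0.49132), so ‖F‖₂ = 0.502.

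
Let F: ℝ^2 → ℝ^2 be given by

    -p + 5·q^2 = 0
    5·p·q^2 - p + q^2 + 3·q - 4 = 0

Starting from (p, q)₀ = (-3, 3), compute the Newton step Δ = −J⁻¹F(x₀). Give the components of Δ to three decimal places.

(-0.281, -1.609)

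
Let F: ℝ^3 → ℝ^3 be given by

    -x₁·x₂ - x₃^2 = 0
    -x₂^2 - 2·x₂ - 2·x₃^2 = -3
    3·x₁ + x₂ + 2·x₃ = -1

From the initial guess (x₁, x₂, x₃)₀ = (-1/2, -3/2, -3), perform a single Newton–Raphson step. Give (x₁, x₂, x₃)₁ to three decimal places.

(1.250, -1.050, -1.850)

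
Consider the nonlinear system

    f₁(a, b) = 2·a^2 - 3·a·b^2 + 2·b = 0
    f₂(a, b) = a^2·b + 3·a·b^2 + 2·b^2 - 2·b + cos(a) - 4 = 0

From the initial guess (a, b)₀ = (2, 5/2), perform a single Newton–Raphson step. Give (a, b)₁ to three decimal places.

(0.819, 2.078)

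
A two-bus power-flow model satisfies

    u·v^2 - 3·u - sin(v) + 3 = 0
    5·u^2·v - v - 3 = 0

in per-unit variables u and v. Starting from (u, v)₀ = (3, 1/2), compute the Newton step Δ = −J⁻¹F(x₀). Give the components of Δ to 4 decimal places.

(-1.9133, 0.2204)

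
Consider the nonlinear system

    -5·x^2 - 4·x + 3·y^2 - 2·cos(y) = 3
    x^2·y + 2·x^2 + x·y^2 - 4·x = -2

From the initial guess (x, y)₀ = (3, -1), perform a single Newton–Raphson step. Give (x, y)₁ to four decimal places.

(0.9877, 0.3457)

At (3, -1): F = (-58.080605, 2.0000).
Jacobian J = [[-10·x - 4, 6·y + 2·sin(y)], [2·x·y + 4·x + y^2 - 4, x^2 + 2·x·y]].
At the point, J = [[-34.0000, -7.682942], [3.0000, 3.0000]] (det J = -78.951174).
Solving J·Δ = −F gives Δ = (-2.0123, 1.3457).
Then the next iterate is (x, y)₁ = (0.9877, 0.3457).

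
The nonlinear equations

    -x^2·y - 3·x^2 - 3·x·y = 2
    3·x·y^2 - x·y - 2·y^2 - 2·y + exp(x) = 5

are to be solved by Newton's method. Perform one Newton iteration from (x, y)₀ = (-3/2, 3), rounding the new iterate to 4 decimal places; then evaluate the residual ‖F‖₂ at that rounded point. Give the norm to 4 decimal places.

20.4102

At (-3/2, 3): F = (-2.0000, -64.776870).
Jacobian J = [[-2·x·y - 6·x - 3·y, -x^2 - 3·x], [3·y^2 - y + exp(x), 6·x·y - x - 4·y - 2]].
At the point, J = [[9.0000, 2.2500], [24.223130, -39.5000]] (det J = -410.002043).
Solving J·Δ = −F gives Δ = (0.5482, -1.3038).
Then the next iterate is (x, y)₁ = (-0.9518, 1.6962).
Re-evaluating at (-0.9518, 1.6962): F = (-1.411067, -20.361356), so ‖F‖₂ = 20.4102.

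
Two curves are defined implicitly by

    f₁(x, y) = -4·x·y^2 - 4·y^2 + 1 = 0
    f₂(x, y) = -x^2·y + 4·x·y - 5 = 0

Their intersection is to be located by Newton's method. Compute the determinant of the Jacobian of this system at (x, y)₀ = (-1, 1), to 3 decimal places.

J = [[-4·y^2, -8·x·y - 8·y], [-2·x·y + 4·y, -x^2 + 4·x]].
At the point, J = [[-4.000, 0.000], [6.000, -5.000]].
det J = 20.000.

20.000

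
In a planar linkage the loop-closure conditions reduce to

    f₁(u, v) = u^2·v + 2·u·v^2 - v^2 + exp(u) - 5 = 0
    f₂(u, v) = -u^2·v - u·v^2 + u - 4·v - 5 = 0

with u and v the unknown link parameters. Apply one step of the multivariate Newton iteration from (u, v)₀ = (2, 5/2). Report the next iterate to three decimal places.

At (2, 5/2): F = (31.13906, -35.500).
Jacobian J = [[2·u·v + 2·v^2 + exp(u), u^2 + 4·u·v - 2·v], [-2·u·v - v^2 + 1, -u^2 - 2·u·v - 4]].
At the point, J = [[29.88906, 19.000], [-15.250, -18.000]] (det J = -248.25301).
Solving J·Δ = −F gives Δ = (0.459, -2.361).
Then the next iterate is (u, v)₁ = (2.459, 0.139).

(2.459, 0.139)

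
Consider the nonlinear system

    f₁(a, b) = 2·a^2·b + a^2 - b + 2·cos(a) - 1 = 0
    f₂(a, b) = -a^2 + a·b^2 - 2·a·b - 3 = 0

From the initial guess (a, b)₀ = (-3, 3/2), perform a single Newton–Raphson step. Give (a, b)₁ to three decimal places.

At (-3, 3/2): F = (31.52002, -9.750).
Jacobian J = [[4·a·b + 2·a - 2·sin(a), 2·a^2 - 1], [-2·a + b^2 - 2·b, 2·a·b - 2·a]].
At the point, J = [[-23.71776, 17.000], [5.250, -3.000]] (det J = -18.09672).
Solving J·Δ = −F gives Δ = (3.934, 3.634).
Then the next iterate is (a, b)₁ = (0.934, 5.134).

(0.934, 5.134)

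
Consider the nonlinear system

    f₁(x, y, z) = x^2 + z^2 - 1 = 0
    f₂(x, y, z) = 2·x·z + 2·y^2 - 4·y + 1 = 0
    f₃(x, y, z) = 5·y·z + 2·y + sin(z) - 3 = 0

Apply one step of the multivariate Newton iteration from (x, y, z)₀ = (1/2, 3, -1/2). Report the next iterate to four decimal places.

(1.2900, 2.2500, -0.2100)

At (1/2, 3, -1/2): F = (-0.5000, 6.5000, -4.979426).
Jacobian J = [[2·x, 0, 2·z], [2·z, 4·y - 4, 2·x], [0, 5·z + 2, 5·y + cos(z)]].
At the point, J = [[1.0000, 0.0000, -1.0000], [-1.0000, 8.0000, 1.0000], [0.0000, -0.5000, 15.877583]] (det J = 127.020660).
Solving J·Δ = −F gives Δ = (0.7900, -0.7500, 0.2900).
Then the next iterate is (x, y, z)₁ = (1.2900, 2.2500, -0.2100).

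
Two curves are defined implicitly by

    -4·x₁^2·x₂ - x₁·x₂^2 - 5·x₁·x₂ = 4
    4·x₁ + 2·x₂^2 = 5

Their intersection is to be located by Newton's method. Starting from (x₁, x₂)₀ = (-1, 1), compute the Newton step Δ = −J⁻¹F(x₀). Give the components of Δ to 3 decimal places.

At (-1, 1): F = (-2.000, -7.000).
Jacobian J = [[-8·x₁·x₂ - x₂^2 - 5·x₂, -4·x₁^2 - 2·x₁·x₂ - 5·x₁], [4, 4·x₂]].
At the point, J = [[2.000, 3.000], [4.000, 4.000]] (det J = -4.000).
Solving J·Δ = −F gives Δ = (3.250, -1.500).

(3.250, -1.500)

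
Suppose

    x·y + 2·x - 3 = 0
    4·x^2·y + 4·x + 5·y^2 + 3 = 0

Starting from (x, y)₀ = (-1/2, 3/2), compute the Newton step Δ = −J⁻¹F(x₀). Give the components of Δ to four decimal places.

(1.2568, -0.7023)

At (-1/2, 3/2): F = (-4.7500, 13.7500).
Jacobian J = [[y + 2, x], [8·x·y + 4, 4·x^2 + 10·y]].
At the point, J = [[3.5000, -0.5000], [-2.0000, 16.0000]] (det J = 55.0000).
Solving J·Δ = −F gives Δ = (1.2568, -0.7023).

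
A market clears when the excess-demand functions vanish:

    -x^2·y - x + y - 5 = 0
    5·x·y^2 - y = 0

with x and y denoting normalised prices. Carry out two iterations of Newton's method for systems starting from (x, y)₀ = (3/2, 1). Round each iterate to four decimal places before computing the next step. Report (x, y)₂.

At (3/2, 1): F = (-7.7500, 6.5000).
Jacobian J = [[-2·x·y - 1, -x^2 + 1], [5·y^2, 10·x·y - 1]].
At the point, J = [[-4.0000, -1.2500], [5.0000, 14.0000]] (det J = -49.7500).
Solving J·Δ = −F gives Δ = (-2.0176, 0.2563).
Then the next iterate is (x, y)₁ = (-0.5176, 1.2563).
Round to (-0.5176, 1.2563) and repeat: F = (-3.562675, -5.340914), J = [[0.300522, 0.732090], [7.891448, -7.502609]].
Δ = (3.8147, 3.3005), so (x, y)₂ = (3.2971, 4.5568).

(3.2971, 4.5568)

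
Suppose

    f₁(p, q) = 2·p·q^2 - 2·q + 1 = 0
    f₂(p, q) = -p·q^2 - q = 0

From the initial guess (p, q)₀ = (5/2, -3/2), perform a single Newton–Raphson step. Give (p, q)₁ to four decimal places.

(5.7222, 0.2500)

At (5/2, -3/2): F = (15.2500, -4.1250).
Jacobian J = [[2·q^2, 4·p·q - 2], [-q^2, -2·p·q - 1]].
At the point, J = [[4.5000, -17.0000], [-2.2500, 6.5000]] (det J = -9.0000).
Solving J·Δ = −F gives Δ = (3.2222, 1.7500).
Then the next iterate is (p, q)₁ = (5.7222, 0.2500).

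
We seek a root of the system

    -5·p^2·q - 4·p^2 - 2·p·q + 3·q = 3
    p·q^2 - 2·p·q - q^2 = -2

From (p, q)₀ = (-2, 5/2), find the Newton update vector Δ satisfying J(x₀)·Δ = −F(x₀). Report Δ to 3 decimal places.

(0.731, -0.531)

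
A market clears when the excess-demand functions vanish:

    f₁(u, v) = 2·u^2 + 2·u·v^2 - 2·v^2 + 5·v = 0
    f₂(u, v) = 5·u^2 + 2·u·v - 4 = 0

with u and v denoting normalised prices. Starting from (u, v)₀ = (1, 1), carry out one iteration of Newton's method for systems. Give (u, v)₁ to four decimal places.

At (1, 1): F = (7.0000, 3.0000).
Jacobian J = [[4·u + 2·v^2, 4·u·v - 4·v + 5], [10·u + 2·v, 2·u]].
At the point, J = [[6.0000, 5.0000], [12.0000, 2.0000]] (det J = -48.0000).
Solving J·Δ = −F gives Δ = (-0.0208, -1.3750).
Then the next iterate is (u, v)₁ = (0.9792, -0.3750).

(0.9792, -0.3750)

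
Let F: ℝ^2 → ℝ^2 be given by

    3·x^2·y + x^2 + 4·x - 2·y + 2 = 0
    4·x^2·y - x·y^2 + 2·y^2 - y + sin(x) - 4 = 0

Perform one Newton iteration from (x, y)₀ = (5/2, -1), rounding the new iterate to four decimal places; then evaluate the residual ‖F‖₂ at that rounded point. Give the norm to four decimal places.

7.9561

At (5/2, -1): F = (1.5000, -27.901528).
Jacobian J = [[6·x·y + 2·x + 4, 3·x^2 - 2], [8·x·y - y^2 + cos(x), 4·x^2 - 2·x·y + 4·y - 1]].
At the point, J = [[-6.0000, 16.7500], [-21.801144, 25.0000]] (det J = 215.169156).
Solving J·Δ = −F gives Δ = (-2.3463, -0.9300).
Then the next iterate is (x, y)₁ = (0.1537, -1.9300).
Re-evaluating at (0.1537, -1.9300): F = (6.361643, 4.778004), so ‖F‖₂ = 7.9561.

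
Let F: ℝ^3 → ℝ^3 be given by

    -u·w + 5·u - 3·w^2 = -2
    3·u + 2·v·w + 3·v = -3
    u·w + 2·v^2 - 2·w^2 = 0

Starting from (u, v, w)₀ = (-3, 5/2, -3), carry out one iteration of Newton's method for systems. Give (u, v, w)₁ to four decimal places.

(3.6200, 4.3057, -3.1886)

At (-3, 5/2, -3): F = (-49.0000, -13.5000, 3.5000).
Jacobian J = [[-w + 5, 0, -u - 6·w], [3, 2·w + 3, 2·v], [w, 4·v, u - 4·w]].
At the point, J = [[8.0000, 0.0000, 21.0000], [3.0000, -3.0000, 5.0000], [-3.0000, 10.0000, 9.0000]] (det J = -175.0000).
Solving J·Δ = −F gives Δ = (6.6200, 1.8057, -0.1886).
Then the next iterate is (u, v, w)₁ = (3.6200, 4.3057, -3.1886).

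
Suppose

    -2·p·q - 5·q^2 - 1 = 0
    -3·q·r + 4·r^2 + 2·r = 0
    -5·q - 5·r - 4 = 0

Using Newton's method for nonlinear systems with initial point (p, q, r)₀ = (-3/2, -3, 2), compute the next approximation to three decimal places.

(0.433, -1.685, 0.885)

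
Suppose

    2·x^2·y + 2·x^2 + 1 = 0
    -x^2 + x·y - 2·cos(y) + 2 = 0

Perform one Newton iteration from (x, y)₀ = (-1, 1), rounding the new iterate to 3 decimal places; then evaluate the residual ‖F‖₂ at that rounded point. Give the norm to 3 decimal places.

At (-1, 1): F = (5.000, -1.08060).
Jacobian J = [[4·x·y + 4·x, 2·x^2], [-2·x + y, x + 2·sin(y)]].
At the point, J = [[-8.000, 2.000], [3.000, 0.68294]] (det J = -11.46354).
Solving J·Δ = −F gives Δ = (0.486, -0.554).
Then the next iterate is (x, y)₁ = (-0.514, 0.446).
Re-evaluating at (-0.514, 0.446): F = (1.76405, -0.29780), so ‖F‖₂ = 1.789.

1.789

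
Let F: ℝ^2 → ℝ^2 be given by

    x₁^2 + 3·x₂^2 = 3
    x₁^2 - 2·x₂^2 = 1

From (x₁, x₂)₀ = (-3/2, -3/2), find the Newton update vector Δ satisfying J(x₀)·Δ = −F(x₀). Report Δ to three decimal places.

(0.150, 0.617)

At (-3/2, -3/2): F = (6.000, -3.250).
Jacobian J = [[2·x₁, 6·x₂], [2·x₁, -4·x₂]].
At the point, J = [[-3.000, -9.000], [-3.000, 6.000]] (det J = -45.000).
Solving J·Δ = −F gives Δ = (0.150, 0.617).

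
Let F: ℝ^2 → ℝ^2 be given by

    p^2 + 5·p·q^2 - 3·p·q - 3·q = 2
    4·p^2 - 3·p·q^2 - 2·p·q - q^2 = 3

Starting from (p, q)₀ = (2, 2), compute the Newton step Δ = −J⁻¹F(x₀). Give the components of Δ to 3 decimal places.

At (2, 2): F = (24.000, -23.000).
Jacobian J = [[2·p + 5·q^2 - 3·q, 10·p·q - 3·p - 3], [8·p - 3·q^2 - 2·q, -6·p·q - 2·p - 2·q]].
At the point, J = [[18.000, 31.000], [0.000, -32.000]] (det J = -576.000).
Solving J·Δ = −F gives Δ = (-0.095, -0.719).

(-0.095, -0.719)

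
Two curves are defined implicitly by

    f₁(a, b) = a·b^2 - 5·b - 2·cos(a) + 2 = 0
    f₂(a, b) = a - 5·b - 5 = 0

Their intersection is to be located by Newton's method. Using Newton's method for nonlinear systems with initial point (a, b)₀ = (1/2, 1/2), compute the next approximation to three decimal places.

(-13.001, -3.600)

At (1/2, 1/2): F = (-2.13017, -7.000).
Jacobian J = [[b^2 + 2·sin(a), 2·a·b - 5], [1, -5]].
At the point, J = [[1.20885, -4.500], [1.000, -5.000]] (det J = -1.54426).
Solving J·Δ = −F gives Δ = (-13.501, -4.100).
Then the next iterate is (a, b)₁ = (-13.001, -3.600).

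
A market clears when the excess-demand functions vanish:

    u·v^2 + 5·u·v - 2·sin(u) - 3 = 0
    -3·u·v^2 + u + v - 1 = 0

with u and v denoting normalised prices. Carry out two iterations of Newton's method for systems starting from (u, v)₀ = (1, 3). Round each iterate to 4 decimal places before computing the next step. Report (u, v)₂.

At (1, 3): F = (19.317058, -24.0000).
Jacobian J = [[v^2 + 5·v - 2·cos(u), 2·u·v + 5·u], [-3·v^2 + 1, -6·u·v + 1]].
At the point, J = [[22.919395, 11.0000], [-26.0000, -17.0000]] (det J = -103.629722).
Solving J·Δ = −F gives Δ = (-0.6213, -0.4615).
Then the next iterate is (u, v)₁ = (0.3787, 2.5385).
Round to (0.3787, 2.5385) and repeat: F = (3.507560, -5.403808), J = [[17.278190, 3.816160], [-18.331947, -4.767980]].
Δ = (0.3137, -2.3396), so (u, v)₂ = (0.6924, 0.1989).

(0.6924, 0.1989)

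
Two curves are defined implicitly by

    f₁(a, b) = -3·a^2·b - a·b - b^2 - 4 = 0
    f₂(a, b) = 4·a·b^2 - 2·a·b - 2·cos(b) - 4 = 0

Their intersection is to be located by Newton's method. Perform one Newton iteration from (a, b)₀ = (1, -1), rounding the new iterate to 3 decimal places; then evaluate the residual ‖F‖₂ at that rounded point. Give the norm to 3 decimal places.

0.248

At (1, -1): F = (-1.000, 0.91940).
Jacobian J = [[-6·a·b - b, -3·a^2 - a - 2·b], [4·b^2 - 2·b, 8·a·b - 2·a + 2·sin(b)]].
At the point, J = [[7.000, -2.000], [6.000, -11.68294]] (det J = -69.78059).
Solving J·Δ = −F gives Δ = (0.194, 0.178).
Then the next iterate is (a, b)₁ = (1.194, -0.822).
Re-evaluating at (1.194, -0.822): F = (-0.17860, -0.17151), so ‖F‖₂ = 0.248.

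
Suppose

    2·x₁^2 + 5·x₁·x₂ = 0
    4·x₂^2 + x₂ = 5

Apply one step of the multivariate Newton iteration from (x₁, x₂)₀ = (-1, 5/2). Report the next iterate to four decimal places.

At (-1, 5/2): F = (-10.5000, 22.5000).
Jacobian J = [[4·x₁ + 5·x₂, 5·x₁], [0, 8·x₂ + 1]].
At the point, J = [[8.5000, -5.0000], [0.0000, 21.0000]] (det J = 178.5000).
Solving J·Δ = −F gives Δ = (0.6050, -1.0714).
Then the next iterate is (x₁, x₂)₁ = (-0.3950, 1.4286).

(-0.3950, 1.4286)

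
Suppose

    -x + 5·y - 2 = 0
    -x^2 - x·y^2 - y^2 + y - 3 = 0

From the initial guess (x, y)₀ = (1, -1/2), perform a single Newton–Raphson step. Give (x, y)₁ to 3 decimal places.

(-0.030, 0.394)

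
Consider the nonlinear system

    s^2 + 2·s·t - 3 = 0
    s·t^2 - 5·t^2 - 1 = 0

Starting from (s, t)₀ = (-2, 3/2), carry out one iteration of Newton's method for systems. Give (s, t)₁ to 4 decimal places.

(-3.2667, 0.5667)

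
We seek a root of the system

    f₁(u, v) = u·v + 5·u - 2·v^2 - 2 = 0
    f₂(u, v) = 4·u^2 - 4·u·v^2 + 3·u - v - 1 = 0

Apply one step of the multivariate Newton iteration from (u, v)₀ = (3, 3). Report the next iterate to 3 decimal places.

(1.654, 2.248)

At (3, 3): F = (4.000, -67.000).
Jacobian J = [[v + 5, u - 4·v], [8·u - 4·v^2 + 3, -8·u·v - 1]].
At the point, J = [[8.000, -9.000], [-9.000, -73.000]] (det J = -665.000).
Solving J·Δ = −F gives Δ = (-1.346, -0.752).
Then the next iterate is (u, v)₁ = (1.654, 2.248).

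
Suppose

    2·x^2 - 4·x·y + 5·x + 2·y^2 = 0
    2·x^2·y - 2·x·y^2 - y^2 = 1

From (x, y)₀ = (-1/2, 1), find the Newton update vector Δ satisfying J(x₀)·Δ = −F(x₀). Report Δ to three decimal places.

(-0.170, -0.362)

At (-1/2, 1): F = (2.000, -0.500).
Jacobian J = [[4·x - 4·y + 5, -4·x + 4·y], [4·x·y - 2·y^2, 2·x^2 - 4·x·y - 2·y]].
At the point, J = [[-1.000, 6.000], [-4.000, 0.500]] (det J = 23.500).
Solving J·Δ = −F gives Δ = (-0.170, -0.362).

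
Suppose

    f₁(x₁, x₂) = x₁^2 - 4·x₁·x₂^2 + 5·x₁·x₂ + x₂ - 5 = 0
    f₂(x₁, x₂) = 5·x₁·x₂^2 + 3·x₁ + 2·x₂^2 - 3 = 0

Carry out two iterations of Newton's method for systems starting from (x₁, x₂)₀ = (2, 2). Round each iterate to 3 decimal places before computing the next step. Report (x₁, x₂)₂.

(1.267, 0.214)

At (2, 2): F = (-11.000, 51.000).
Jacobian J = [[2·x₁ - 4·x₂^2 + 5·x₂, -8·x₁·x₂ + 5·x₁ + 1], [5·x₂^2 + 3, 10·x₁·x₂ + 4·x₂]].
At the point, J = [[-2.000, -21.000], [23.000, 48.000]] (det J = 387.000).
Solving J·Δ = −F gives Δ = (-1.403, -0.390).
Then the next iterate is (x₁, x₂)₁ = (0.597, 1.610).
Round to (0.597, 1.610) and repeat: F = (-4.41768, 11.71262), J = [[-1.12440, -3.70436], [15.96050, 16.05170]].
Δ = (0.670, -1.396), so (x₁, x₂)₂ = (1.267, 0.214).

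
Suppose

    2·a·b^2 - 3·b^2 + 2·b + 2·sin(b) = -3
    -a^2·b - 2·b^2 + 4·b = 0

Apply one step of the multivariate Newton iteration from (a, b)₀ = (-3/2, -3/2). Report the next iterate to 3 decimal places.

(-1.687, -0.689)

At (-3/2, -3/2): F = (-15.49499, -7.125).
Jacobian J = [[2·b^2, 4·a·b - 6·b + 2·cos(b) + 2], [-2·a·b, -a^2 - 4·b + 4]].
At the point, J = [[4.500, 20.14147], [-4.500, 7.750]] (det J = 125.51163).
Solving J·Δ = −F gives Δ = (-0.187, 0.811).
Then the next iterate is (a, b)₁ = (-1.687, -0.689).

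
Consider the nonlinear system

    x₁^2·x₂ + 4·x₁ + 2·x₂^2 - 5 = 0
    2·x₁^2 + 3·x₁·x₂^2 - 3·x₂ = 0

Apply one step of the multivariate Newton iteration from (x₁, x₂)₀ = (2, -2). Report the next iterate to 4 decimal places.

(1.6223, -0.8723)

At (2, -2): F = (3.0000, 38.0000).
Jacobian J = [[2·x₁·x₂ + 4, x₁^2 + 4·x₂], [4·x₁ + 3·x₂^2, 6·x₁·x₂ - 3]].
At the point, J = [[-4.0000, -4.0000], [20.0000, -27.0000]] (det J = 188.0000).
Solving J·Δ = −F gives Δ = (-0.3777, 1.1277).
Then the next iterate is (x₁, x₂)₁ = (1.6223, -0.8723).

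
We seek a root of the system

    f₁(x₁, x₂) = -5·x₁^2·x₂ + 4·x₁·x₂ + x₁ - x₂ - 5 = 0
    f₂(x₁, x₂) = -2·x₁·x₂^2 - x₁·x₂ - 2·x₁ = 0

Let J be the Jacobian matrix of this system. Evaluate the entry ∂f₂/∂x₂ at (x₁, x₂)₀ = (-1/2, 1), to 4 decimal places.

2.5000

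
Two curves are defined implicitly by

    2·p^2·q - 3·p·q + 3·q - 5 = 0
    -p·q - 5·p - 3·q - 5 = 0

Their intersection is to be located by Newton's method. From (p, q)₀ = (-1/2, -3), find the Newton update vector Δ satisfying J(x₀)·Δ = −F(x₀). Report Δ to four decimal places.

At (-1/2, -3): F = (-20.0000, 5.0000).
Jacobian J = [[4·p·q - 3·q, 2·p^2 - 3·p + 3], [-q - 5, -p - 3]].
At the point, J = [[15.0000, 5.0000], [-2.0000, -2.5000]] (det J = -27.5000).
Solving J·Δ = −F gives Δ = (0.9091, 1.2727).

(0.9091, 1.2727)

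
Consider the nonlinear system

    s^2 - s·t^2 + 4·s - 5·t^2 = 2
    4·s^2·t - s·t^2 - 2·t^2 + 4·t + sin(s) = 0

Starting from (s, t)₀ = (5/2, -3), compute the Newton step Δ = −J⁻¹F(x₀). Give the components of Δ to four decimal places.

(-0.8687, 1.1833)

At (5/2, -3): F = (-53.2500, -126.901528).
Jacobian J = [[2·s - t^2 + 4, -2·s·t - 10·t], [8·s·t - t^2 + cos(s), 4·s^2 - 2·s·t - 4·t + 4]].
At the point, J = [[0.0000, 45.0000], [-69.801144, 56.0000]] (det J = 3141.051463).
Solving J·Δ = −F gives Δ = (-0.8687, 1.1833).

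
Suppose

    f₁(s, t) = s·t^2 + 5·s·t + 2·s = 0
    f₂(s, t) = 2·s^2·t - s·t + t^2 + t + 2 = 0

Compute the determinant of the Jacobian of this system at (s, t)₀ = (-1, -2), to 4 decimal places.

J = [[t^2 + 5·t + 2, 2·s·t + 5·s], [4·s·t - t, 2·s^2 - s + 2·t + 1]].
At the point, J = [[-4.0000, -1.0000], [10.0000, 0.0000]].
det J = 10.0000.

10.0000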